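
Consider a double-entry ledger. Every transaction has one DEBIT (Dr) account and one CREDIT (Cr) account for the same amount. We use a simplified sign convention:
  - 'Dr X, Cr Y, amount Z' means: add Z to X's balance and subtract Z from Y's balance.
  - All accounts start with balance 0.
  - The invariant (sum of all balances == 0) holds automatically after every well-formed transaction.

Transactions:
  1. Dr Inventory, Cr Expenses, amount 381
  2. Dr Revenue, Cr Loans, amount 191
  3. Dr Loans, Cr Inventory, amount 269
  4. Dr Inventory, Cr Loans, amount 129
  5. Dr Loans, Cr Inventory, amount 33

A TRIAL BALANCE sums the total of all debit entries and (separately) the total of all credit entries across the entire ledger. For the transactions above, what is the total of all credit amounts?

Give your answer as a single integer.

Txn 1: credit+=381
Txn 2: credit+=191
Txn 3: credit+=269
Txn 4: credit+=129
Txn 5: credit+=33
Total credits = 1003

Answer: 1003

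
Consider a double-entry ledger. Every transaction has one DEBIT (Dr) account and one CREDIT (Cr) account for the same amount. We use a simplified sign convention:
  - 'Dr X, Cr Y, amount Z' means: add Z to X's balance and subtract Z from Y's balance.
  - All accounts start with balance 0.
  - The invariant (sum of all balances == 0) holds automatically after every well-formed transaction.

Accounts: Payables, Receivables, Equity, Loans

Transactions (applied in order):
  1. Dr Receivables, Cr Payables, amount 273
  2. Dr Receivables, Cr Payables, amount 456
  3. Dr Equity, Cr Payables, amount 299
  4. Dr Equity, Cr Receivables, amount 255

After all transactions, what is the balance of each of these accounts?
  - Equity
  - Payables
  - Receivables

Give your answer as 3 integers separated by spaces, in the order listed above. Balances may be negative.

Answer: 554 -1028 474

Derivation:
After txn 1 (Dr Receivables, Cr Payables, amount 273): Payables=-273 Receivables=273
After txn 2 (Dr Receivables, Cr Payables, amount 456): Payables=-729 Receivables=729
After txn 3 (Dr Equity, Cr Payables, amount 299): Equity=299 Payables=-1028 Receivables=729
After txn 4 (Dr Equity, Cr Receivables, amount 255): Equity=554 Payables=-1028 Receivables=474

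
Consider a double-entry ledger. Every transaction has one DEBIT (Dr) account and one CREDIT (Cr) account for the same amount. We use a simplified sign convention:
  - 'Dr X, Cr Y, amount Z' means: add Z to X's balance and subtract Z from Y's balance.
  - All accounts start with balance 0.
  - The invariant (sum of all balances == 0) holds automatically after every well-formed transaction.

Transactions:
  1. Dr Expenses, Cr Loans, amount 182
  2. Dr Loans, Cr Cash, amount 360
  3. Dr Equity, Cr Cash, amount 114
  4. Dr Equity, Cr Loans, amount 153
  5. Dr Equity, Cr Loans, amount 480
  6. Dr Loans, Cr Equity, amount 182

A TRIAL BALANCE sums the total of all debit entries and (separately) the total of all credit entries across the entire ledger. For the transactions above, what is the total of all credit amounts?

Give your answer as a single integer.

Txn 1: credit+=182
Txn 2: credit+=360
Txn 3: credit+=114
Txn 4: credit+=153
Txn 5: credit+=480
Txn 6: credit+=182
Total credits = 1471

Answer: 1471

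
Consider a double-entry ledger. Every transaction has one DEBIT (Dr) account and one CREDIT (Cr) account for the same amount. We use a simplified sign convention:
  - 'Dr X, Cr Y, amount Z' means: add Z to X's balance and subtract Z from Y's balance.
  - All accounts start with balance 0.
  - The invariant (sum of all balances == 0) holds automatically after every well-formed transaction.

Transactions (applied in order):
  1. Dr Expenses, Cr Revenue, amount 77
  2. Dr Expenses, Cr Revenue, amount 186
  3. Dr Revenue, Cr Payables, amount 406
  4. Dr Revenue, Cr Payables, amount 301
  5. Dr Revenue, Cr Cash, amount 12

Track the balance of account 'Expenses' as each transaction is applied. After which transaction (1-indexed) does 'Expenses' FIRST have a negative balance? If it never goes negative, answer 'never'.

Answer: never

Derivation:
After txn 1: Expenses=77
After txn 2: Expenses=263
After txn 3: Expenses=263
After txn 4: Expenses=263
After txn 5: Expenses=263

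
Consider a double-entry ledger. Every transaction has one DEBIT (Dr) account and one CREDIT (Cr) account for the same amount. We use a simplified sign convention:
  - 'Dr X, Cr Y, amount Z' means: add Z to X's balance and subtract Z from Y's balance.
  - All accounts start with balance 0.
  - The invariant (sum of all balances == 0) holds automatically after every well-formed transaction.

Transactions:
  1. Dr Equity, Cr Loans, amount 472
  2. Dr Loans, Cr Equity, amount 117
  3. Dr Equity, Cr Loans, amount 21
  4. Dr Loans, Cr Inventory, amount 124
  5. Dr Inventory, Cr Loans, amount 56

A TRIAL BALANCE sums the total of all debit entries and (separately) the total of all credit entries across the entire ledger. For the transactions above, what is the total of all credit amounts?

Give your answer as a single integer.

Txn 1: credit+=472
Txn 2: credit+=117
Txn 3: credit+=21
Txn 4: credit+=124
Txn 5: credit+=56
Total credits = 790

Answer: 790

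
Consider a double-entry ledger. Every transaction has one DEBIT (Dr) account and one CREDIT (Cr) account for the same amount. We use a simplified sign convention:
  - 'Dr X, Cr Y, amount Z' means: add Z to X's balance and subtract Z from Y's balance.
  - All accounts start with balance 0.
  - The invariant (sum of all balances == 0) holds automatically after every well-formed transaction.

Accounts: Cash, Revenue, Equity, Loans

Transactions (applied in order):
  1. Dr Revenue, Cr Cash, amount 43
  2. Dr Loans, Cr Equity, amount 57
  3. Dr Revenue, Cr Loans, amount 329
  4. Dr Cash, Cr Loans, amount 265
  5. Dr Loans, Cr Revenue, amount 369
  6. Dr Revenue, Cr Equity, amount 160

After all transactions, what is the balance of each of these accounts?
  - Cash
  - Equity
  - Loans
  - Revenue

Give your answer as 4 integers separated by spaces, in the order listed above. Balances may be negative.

Answer: 222 -217 -168 163

Derivation:
After txn 1 (Dr Revenue, Cr Cash, amount 43): Cash=-43 Revenue=43
After txn 2 (Dr Loans, Cr Equity, amount 57): Cash=-43 Equity=-57 Loans=57 Revenue=43
After txn 3 (Dr Revenue, Cr Loans, amount 329): Cash=-43 Equity=-57 Loans=-272 Revenue=372
After txn 4 (Dr Cash, Cr Loans, amount 265): Cash=222 Equity=-57 Loans=-537 Revenue=372
After txn 5 (Dr Loans, Cr Revenue, amount 369): Cash=222 Equity=-57 Loans=-168 Revenue=3
After txn 6 (Dr Revenue, Cr Equity, amount 160): Cash=222 Equity=-217 Loans=-168 Revenue=163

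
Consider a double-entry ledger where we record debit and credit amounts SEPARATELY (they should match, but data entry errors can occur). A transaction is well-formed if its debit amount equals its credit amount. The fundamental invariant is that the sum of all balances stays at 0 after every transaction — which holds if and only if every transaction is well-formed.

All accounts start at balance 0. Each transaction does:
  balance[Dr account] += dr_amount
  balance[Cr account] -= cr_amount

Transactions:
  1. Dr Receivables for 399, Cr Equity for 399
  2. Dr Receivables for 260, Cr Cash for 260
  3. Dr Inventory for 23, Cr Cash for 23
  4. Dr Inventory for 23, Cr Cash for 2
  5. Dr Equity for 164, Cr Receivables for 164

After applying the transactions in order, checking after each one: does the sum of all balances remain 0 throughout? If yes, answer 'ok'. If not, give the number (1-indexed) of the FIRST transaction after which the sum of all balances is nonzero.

Answer: 4

Derivation:
After txn 1: dr=399 cr=399 sum_balances=0
After txn 2: dr=260 cr=260 sum_balances=0
After txn 3: dr=23 cr=23 sum_balances=0
After txn 4: dr=23 cr=2 sum_balances=21
After txn 5: dr=164 cr=164 sum_balances=21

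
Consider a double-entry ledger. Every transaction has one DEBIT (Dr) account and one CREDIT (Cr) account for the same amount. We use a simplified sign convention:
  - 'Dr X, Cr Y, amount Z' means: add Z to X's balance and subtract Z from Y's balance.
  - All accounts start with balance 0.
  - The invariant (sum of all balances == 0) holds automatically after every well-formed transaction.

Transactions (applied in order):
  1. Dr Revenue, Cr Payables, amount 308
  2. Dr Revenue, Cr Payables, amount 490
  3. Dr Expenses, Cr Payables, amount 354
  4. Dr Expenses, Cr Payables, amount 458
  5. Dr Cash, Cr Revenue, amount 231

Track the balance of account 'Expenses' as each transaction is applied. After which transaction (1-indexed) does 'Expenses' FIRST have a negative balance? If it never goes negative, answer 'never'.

Answer: never

Derivation:
After txn 1: Expenses=0
After txn 2: Expenses=0
After txn 3: Expenses=354
After txn 4: Expenses=812
After txn 5: Expenses=812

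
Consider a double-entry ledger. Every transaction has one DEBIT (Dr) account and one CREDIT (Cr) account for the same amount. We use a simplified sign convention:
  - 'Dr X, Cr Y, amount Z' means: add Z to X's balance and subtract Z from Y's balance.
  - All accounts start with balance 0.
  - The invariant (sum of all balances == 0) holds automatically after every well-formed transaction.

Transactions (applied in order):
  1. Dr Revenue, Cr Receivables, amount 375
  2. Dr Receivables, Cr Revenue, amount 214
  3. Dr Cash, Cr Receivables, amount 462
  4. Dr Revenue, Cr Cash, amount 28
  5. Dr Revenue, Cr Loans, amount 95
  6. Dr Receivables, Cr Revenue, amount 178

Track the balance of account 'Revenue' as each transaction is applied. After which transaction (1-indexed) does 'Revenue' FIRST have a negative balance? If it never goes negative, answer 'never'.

Answer: never

Derivation:
After txn 1: Revenue=375
After txn 2: Revenue=161
After txn 3: Revenue=161
After txn 4: Revenue=189
After txn 5: Revenue=284
After txn 6: Revenue=106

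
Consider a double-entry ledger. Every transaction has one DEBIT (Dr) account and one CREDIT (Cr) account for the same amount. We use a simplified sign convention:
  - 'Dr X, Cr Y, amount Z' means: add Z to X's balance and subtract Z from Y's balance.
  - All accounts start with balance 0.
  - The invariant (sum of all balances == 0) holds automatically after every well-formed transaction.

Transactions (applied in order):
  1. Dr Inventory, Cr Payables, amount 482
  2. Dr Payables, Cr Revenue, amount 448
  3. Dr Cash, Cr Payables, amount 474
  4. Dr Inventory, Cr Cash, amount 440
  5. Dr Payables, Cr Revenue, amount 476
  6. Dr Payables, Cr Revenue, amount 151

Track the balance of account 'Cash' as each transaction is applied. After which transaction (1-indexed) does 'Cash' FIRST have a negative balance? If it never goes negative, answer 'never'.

After txn 1: Cash=0
After txn 2: Cash=0
After txn 3: Cash=474
After txn 4: Cash=34
After txn 5: Cash=34
After txn 6: Cash=34

Answer: never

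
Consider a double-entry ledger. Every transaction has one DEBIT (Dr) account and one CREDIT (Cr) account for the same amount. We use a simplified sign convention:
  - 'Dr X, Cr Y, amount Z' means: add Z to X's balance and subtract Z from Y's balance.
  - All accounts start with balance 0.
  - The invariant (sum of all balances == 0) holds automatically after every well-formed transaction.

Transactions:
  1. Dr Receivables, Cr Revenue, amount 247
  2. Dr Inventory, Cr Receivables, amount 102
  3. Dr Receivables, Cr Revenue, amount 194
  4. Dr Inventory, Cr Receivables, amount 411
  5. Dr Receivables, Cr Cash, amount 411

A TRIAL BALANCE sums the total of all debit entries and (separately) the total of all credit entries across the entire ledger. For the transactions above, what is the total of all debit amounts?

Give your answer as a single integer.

Txn 1: debit+=247
Txn 2: debit+=102
Txn 3: debit+=194
Txn 4: debit+=411
Txn 5: debit+=411
Total debits = 1365

Answer: 1365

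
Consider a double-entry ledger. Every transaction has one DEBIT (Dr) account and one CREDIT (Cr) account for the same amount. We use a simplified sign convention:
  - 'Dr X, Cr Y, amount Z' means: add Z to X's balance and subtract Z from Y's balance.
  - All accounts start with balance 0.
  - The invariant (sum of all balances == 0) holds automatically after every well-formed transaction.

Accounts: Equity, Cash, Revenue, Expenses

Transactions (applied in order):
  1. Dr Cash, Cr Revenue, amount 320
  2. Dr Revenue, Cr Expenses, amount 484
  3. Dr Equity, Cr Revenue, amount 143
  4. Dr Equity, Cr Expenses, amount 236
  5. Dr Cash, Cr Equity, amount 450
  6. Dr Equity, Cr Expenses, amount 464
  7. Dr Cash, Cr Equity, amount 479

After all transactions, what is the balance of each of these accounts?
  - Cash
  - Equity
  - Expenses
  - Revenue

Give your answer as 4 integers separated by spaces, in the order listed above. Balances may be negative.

Answer: 1249 -86 -1184 21

Derivation:
After txn 1 (Dr Cash, Cr Revenue, amount 320): Cash=320 Revenue=-320
After txn 2 (Dr Revenue, Cr Expenses, amount 484): Cash=320 Expenses=-484 Revenue=164
After txn 3 (Dr Equity, Cr Revenue, amount 143): Cash=320 Equity=143 Expenses=-484 Revenue=21
After txn 4 (Dr Equity, Cr Expenses, amount 236): Cash=320 Equity=379 Expenses=-720 Revenue=21
After txn 5 (Dr Cash, Cr Equity, amount 450): Cash=770 Equity=-71 Expenses=-720 Revenue=21
After txn 6 (Dr Equity, Cr Expenses, amount 464): Cash=770 Equity=393 Expenses=-1184 Revenue=21
After txn 7 (Dr Cash, Cr Equity, amount 479): Cash=1249 Equity=-86 Expenses=-1184 Revenue=21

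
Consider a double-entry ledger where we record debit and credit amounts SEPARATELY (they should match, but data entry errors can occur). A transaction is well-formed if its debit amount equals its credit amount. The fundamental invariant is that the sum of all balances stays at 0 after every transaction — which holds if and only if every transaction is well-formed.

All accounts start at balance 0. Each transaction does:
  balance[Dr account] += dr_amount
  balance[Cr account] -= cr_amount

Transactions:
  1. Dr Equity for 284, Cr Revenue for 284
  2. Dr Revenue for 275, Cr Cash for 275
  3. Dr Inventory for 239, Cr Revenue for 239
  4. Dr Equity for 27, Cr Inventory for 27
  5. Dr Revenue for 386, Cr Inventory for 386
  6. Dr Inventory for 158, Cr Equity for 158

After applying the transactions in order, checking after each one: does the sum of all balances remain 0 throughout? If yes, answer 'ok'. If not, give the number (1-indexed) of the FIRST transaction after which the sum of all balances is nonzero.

Answer: ok

Derivation:
After txn 1: dr=284 cr=284 sum_balances=0
After txn 2: dr=275 cr=275 sum_balances=0
After txn 3: dr=239 cr=239 sum_balances=0
After txn 4: dr=27 cr=27 sum_balances=0
After txn 5: dr=386 cr=386 sum_balances=0
After txn 6: dr=158 cr=158 sum_balances=0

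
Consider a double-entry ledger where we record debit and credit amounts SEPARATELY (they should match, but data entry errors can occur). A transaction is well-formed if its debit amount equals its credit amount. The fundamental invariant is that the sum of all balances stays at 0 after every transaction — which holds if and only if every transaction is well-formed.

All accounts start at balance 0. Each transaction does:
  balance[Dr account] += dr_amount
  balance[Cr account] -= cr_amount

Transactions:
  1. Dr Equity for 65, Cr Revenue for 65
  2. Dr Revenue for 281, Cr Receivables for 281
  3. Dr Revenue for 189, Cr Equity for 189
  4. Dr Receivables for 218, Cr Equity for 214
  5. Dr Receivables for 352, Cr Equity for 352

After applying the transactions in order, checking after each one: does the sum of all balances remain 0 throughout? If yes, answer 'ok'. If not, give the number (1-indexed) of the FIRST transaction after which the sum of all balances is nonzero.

After txn 1: dr=65 cr=65 sum_balances=0
After txn 2: dr=281 cr=281 sum_balances=0
After txn 3: dr=189 cr=189 sum_balances=0
After txn 4: dr=218 cr=214 sum_balances=4
After txn 5: dr=352 cr=352 sum_balances=4

Answer: 4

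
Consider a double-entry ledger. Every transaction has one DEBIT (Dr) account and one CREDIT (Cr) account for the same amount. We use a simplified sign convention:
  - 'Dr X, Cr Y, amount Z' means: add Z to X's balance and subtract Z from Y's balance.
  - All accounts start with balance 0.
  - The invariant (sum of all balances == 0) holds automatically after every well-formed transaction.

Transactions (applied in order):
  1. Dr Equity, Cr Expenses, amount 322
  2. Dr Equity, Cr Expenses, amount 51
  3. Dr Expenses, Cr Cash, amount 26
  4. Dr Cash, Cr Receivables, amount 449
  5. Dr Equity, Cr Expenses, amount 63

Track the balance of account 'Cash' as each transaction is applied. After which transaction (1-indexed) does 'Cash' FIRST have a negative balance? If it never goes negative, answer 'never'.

After txn 1: Cash=0
After txn 2: Cash=0
After txn 3: Cash=-26

Answer: 3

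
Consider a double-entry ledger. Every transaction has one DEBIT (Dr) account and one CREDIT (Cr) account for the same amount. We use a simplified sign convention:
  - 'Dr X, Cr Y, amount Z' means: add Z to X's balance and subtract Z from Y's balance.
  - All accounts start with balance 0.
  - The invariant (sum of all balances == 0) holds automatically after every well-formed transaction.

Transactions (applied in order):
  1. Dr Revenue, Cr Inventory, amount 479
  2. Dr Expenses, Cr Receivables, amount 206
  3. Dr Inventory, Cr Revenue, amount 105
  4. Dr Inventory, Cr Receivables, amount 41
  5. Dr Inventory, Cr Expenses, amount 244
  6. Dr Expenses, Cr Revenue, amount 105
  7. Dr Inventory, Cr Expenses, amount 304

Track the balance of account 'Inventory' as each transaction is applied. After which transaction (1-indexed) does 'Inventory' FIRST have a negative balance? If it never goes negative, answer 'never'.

After txn 1: Inventory=-479

Answer: 1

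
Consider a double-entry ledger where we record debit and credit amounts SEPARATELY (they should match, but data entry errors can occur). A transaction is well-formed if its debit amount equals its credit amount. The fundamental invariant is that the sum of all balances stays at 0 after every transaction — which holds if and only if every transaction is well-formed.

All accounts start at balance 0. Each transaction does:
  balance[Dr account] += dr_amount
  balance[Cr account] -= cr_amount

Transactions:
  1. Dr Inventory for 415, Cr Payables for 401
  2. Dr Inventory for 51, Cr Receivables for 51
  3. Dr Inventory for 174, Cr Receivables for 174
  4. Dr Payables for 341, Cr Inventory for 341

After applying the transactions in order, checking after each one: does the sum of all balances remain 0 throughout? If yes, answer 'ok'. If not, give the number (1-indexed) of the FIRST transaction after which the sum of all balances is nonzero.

Answer: 1

Derivation:
After txn 1: dr=415 cr=401 sum_balances=14
After txn 2: dr=51 cr=51 sum_balances=14
After txn 3: dr=174 cr=174 sum_balances=14
After txn 4: dr=341 cr=341 sum_balances=14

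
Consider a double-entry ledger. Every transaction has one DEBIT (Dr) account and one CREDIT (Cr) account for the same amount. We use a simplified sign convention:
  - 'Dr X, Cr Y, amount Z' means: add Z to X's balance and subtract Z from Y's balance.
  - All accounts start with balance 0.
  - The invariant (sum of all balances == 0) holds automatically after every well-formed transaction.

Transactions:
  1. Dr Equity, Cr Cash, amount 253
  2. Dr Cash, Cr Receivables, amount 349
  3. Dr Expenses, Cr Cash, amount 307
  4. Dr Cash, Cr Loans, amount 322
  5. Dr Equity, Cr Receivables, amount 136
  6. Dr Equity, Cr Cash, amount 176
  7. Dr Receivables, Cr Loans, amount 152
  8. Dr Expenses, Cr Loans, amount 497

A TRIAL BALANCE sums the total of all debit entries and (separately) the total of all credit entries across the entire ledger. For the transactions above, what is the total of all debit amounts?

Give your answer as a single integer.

Answer: 2192

Derivation:
Txn 1: debit+=253
Txn 2: debit+=349
Txn 3: debit+=307
Txn 4: debit+=322
Txn 5: debit+=136
Txn 6: debit+=176
Txn 7: debit+=152
Txn 8: debit+=497
Total debits = 2192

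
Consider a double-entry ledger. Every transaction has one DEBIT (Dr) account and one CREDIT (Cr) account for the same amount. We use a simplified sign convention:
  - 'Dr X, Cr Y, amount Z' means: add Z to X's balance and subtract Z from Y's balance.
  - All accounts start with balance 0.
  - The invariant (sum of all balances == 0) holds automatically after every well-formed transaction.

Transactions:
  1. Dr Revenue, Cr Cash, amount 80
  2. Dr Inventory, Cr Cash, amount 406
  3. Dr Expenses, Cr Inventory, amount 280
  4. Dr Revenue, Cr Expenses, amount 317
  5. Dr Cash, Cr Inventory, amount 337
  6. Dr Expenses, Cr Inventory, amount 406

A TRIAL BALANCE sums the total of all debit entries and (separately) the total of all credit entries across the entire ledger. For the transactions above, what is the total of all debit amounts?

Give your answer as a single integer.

Txn 1: debit+=80
Txn 2: debit+=406
Txn 3: debit+=280
Txn 4: debit+=317
Txn 5: debit+=337
Txn 6: debit+=406
Total debits = 1826

Answer: 1826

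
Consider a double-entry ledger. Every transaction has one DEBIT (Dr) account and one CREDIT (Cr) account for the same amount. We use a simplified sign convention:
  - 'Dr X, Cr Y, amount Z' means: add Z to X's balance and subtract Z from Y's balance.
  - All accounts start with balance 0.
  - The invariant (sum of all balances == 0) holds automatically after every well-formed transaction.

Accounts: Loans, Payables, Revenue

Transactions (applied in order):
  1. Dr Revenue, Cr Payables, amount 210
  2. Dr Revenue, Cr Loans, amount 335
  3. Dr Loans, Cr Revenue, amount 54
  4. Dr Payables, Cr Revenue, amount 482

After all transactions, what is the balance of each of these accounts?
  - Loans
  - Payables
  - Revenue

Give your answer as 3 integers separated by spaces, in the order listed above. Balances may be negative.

After txn 1 (Dr Revenue, Cr Payables, amount 210): Payables=-210 Revenue=210
After txn 2 (Dr Revenue, Cr Loans, amount 335): Loans=-335 Payables=-210 Revenue=545
After txn 3 (Dr Loans, Cr Revenue, amount 54): Loans=-281 Payables=-210 Revenue=491
After txn 4 (Dr Payables, Cr Revenue, amount 482): Loans=-281 Payables=272 Revenue=9

Answer: -281 272 9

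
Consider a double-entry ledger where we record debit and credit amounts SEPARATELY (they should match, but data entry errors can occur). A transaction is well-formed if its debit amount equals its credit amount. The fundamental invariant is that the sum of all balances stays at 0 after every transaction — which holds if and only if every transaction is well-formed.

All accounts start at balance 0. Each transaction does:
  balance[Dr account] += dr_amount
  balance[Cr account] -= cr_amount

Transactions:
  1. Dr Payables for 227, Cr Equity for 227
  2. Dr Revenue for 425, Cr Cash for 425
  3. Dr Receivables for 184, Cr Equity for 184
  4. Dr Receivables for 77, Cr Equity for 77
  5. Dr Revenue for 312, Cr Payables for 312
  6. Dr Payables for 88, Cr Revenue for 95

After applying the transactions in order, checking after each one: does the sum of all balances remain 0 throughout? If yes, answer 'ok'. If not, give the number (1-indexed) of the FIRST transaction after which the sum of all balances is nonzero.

After txn 1: dr=227 cr=227 sum_balances=0
After txn 2: dr=425 cr=425 sum_balances=0
After txn 3: dr=184 cr=184 sum_balances=0
After txn 4: dr=77 cr=77 sum_balances=0
After txn 5: dr=312 cr=312 sum_balances=0
After txn 6: dr=88 cr=95 sum_balances=-7

Answer: 6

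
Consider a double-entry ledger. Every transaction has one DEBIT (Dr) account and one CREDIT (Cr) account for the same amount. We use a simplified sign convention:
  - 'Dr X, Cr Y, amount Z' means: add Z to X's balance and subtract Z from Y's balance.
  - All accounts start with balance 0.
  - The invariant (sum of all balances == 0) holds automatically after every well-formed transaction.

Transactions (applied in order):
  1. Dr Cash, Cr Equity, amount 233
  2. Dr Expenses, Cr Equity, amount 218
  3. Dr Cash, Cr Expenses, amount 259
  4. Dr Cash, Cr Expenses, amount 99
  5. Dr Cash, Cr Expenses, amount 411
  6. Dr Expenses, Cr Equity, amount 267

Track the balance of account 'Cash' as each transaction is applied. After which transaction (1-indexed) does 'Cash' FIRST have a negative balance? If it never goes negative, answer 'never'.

After txn 1: Cash=233
After txn 2: Cash=233
After txn 3: Cash=492
After txn 4: Cash=591
After txn 5: Cash=1002
After txn 6: Cash=1002

Answer: never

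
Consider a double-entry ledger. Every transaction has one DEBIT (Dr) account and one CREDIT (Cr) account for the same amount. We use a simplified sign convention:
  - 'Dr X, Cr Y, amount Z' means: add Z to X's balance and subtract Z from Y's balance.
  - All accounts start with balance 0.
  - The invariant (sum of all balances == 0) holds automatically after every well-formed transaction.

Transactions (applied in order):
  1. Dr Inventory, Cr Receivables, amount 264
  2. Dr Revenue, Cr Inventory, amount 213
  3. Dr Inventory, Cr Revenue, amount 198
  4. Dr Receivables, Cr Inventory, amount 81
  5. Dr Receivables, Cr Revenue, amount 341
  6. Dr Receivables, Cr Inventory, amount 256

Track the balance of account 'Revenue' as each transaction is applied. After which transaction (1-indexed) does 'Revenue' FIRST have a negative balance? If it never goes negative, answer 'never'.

Answer: 5

Derivation:
After txn 1: Revenue=0
After txn 2: Revenue=213
After txn 3: Revenue=15
After txn 4: Revenue=15
After txn 5: Revenue=-326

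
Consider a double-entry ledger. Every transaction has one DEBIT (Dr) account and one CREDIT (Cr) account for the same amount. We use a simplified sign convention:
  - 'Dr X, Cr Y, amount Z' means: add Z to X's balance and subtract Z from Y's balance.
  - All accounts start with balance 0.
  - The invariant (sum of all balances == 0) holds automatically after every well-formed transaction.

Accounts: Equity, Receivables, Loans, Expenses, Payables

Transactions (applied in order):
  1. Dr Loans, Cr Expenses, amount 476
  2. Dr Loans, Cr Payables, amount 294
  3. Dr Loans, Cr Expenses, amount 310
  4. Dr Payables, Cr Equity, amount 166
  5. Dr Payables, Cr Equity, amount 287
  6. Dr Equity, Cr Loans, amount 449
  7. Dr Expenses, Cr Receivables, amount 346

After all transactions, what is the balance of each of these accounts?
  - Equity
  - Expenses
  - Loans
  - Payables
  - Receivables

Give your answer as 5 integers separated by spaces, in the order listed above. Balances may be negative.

Answer: -4 -440 631 159 -346

Derivation:
After txn 1 (Dr Loans, Cr Expenses, amount 476): Expenses=-476 Loans=476
After txn 2 (Dr Loans, Cr Payables, amount 294): Expenses=-476 Loans=770 Payables=-294
After txn 3 (Dr Loans, Cr Expenses, amount 310): Expenses=-786 Loans=1080 Payables=-294
After txn 4 (Dr Payables, Cr Equity, amount 166): Equity=-166 Expenses=-786 Loans=1080 Payables=-128
After txn 5 (Dr Payables, Cr Equity, amount 287): Equity=-453 Expenses=-786 Loans=1080 Payables=159
After txn 6 (Dr Equity, Cr Loans, amount 449): Equity=-4 Expenses=-786 Loans=631 Payables=159
After txn 7 (Dr Expenses, Cr Receivables, amount 346): Equity=-4 Expenses=-440 Loans=631 Payables=159 Receivables=-346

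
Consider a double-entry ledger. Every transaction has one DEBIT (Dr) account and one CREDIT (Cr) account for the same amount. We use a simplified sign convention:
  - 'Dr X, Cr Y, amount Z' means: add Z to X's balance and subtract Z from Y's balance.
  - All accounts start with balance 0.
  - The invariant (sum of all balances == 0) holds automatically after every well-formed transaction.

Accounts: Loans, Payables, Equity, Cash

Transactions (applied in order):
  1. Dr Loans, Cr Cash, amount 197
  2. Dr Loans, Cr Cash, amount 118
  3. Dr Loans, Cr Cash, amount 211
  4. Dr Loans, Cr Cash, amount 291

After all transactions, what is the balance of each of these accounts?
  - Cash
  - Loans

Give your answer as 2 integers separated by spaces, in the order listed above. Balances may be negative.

Answer: -817 817

Derivation:
After txn 1 (Dr Loans, Cr Cash, amount 197): Cash=-197 Loans=197
After txn 2 (Dr Loans, Cr Cash, amount 118): Cash=-315 Loans=315
After txn 3 (Dr Loans, Cr Cash, amount 211): Cash=-526 Loans=526
After txn 4 (Dr Loans, Cr Cash, amount 291): Cash=-817 Loans=817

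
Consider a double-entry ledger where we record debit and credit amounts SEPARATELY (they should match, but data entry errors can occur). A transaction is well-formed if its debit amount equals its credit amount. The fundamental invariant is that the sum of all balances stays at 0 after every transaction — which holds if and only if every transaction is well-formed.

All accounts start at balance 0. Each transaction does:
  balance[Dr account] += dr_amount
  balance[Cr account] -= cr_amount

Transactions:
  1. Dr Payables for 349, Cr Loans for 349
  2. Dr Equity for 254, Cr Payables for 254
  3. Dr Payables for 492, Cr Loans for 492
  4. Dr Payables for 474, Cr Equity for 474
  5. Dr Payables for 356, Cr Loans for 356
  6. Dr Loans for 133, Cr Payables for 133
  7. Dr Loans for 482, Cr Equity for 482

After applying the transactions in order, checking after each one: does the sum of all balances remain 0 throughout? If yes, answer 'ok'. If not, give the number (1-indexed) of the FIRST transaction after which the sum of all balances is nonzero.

Answer: ok

Derivation:
After txn 1: dr=349 cr=349 sum_balances=0
After txn 2: dr=254 cr=254 sum_balances=0
After txn 3: dr=492 cr=492 sum_balances=0
After txn 4: dr=474 cr=474 sum_balances=0
After txn 5: dr=356 cr=356 sum_balances=0
After txn 6: dr=133 cr=133 sum_balances=0
After txn 7: dr=482 cr=482 sum_balances=0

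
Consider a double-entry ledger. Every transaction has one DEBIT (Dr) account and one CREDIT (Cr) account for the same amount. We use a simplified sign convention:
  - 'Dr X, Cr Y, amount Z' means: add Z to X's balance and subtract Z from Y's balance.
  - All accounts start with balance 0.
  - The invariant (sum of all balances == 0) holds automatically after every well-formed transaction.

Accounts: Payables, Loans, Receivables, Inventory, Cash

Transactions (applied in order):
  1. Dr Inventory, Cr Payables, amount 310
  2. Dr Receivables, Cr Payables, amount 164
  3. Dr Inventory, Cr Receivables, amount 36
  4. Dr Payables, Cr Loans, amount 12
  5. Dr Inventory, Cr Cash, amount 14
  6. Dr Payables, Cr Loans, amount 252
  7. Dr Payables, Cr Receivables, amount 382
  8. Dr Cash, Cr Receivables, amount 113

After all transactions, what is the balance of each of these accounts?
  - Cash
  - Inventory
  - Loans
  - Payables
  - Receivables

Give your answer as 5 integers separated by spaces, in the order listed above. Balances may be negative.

After txn 1 (Dr Inventory, Cr Payables, amount 310): Inventory=310 Payables=-310
After txn 2 (Dr Receivables, Cr Payables, amount 164): Inventory=310 Payables=-474 Receivables=164
After txn 3 (Dr Inventory, Cr Receivables, amount 36): Inventory=346 Payables=-474 Receivables=128
After txn 4 (Dr Payables, Cr Loans, amount 12): Inventory=346 Loans=-12 Payables=-462 Receivables=128
After txn 5 (Dr Inventory, Cr Cash, amount 14): Cash=-14 Inventory=360 Loans=-12 Payables=-462 Receivables=128
After txn 6 (Dr Payables, Cr Loans, amount 252): Cash=-14 Inventory=360 Loans=-264 Payables=-210 Receivables=128
After txn 7 (Dr Payables, Cr Receivables, amount 382): Cash=-14 Inventory=360 Loans=-264 Payables=172 Receivables=-254
After txn 8 (Dr Cash, Cr Receivables, amount 113): Cash=99 Inventory=360 Loans=-264 Payables=172 Receivables=-367

Answer: 99 360 -264 172 -367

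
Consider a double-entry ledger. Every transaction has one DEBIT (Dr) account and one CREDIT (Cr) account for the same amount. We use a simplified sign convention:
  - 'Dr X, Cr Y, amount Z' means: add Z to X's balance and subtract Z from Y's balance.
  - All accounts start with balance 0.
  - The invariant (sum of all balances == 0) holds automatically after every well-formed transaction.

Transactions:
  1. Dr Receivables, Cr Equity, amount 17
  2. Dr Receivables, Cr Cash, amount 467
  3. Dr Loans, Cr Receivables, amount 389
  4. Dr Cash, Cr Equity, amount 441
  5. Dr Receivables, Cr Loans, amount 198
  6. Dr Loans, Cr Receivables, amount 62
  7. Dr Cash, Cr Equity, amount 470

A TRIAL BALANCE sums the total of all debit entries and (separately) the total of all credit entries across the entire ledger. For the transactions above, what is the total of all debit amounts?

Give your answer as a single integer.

Txn 1: debit+=17
Txn 2: debit+=467
Txn 3: debit+=389
Txn 4: debit+=441
Txn 5: debit+=198
Txn 6: debit+=62
Txn 7: debit+=470
Total debits = 2044

Answer: 2044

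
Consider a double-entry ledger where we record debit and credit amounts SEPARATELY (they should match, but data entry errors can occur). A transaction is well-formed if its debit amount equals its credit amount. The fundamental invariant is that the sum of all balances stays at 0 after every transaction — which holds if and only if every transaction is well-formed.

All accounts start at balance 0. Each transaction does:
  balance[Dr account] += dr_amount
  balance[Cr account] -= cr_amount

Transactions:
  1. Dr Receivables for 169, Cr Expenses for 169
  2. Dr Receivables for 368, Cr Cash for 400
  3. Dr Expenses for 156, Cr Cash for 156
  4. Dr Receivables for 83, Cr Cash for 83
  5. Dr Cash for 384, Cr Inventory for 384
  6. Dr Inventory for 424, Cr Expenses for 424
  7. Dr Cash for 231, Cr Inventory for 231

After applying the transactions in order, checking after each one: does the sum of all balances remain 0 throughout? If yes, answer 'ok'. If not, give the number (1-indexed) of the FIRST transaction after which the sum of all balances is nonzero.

Answer: 2

Derivation:
After txn 1: dr=169 cr=169 sum_balances=0
After txn 2: dr=368 cr=400 sum_balances=-32
After txn 3: dr=156 cr=156 sum_balances=-32
After txn 4: dr=83 cr=83 sum_balances=-32
After txn 5: dr=384 cr=384 sum_balances=-32
After txn 6: dr=424 cr=424 sum_balances=-32
After txn 7: dr=231 cr=231 sum_balances=-32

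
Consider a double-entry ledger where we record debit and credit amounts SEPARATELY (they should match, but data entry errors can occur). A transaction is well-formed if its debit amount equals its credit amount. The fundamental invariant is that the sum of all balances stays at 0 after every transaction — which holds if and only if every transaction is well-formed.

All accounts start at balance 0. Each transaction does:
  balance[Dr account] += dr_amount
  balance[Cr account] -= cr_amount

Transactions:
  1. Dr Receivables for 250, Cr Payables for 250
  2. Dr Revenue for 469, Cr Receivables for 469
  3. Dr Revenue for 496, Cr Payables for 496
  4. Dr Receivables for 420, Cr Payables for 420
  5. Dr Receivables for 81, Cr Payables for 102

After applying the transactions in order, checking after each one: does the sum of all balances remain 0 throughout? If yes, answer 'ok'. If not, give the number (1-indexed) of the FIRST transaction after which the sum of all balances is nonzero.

Answer: 5

Derivation:
After txn 1: dr=250 cr=250 sum_balances=0
After txn 2: dr=469 cr=469 sum_balances=0
After txn 3: dr=496 cr=496 sum_balances=0
After txn 4: dr=420 cr=420 sum_balances=0
After txn 5: dr=81 cr=102 sum_balances=-21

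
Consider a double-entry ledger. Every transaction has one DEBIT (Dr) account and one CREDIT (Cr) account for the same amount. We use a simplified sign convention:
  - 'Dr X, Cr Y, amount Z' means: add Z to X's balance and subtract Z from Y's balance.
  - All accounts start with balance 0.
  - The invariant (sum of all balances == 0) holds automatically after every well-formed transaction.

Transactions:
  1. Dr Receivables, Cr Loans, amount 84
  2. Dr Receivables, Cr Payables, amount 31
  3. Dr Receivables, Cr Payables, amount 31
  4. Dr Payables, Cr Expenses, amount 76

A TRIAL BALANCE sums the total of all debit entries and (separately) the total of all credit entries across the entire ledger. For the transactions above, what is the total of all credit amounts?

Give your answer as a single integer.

Answer: 222

Derivation:
Txn 1: credit+=84
Txn 2: credit+=31
Txn 3: credit+=31
Txn 4: credit+=76
Total credits = 222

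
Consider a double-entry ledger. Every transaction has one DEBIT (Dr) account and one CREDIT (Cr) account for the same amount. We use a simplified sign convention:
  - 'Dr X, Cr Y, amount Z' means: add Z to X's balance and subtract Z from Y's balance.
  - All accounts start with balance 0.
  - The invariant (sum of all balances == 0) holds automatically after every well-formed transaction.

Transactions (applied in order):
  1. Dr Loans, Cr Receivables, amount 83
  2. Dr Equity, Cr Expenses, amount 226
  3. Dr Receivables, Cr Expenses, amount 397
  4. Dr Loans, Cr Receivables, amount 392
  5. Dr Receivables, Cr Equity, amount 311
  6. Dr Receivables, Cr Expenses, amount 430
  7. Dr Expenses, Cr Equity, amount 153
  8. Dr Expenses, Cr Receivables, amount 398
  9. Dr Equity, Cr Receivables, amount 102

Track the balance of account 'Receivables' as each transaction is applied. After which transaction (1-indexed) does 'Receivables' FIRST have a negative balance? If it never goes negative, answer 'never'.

After txn 1: Receivables=-83

Answer: 1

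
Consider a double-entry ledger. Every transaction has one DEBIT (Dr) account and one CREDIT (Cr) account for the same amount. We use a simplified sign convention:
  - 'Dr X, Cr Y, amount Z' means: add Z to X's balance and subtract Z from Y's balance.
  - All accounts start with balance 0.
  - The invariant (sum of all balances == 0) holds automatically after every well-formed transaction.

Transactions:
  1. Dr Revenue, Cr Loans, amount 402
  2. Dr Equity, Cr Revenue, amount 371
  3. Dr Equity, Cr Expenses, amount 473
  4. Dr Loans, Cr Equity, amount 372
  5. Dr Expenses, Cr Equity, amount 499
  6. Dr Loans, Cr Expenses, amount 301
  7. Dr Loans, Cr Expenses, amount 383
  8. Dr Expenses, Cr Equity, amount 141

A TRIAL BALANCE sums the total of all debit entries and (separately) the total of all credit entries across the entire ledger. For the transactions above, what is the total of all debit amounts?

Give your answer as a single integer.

Answer: 2942

Derivation:
Txn 1: debit+=402
Txn 2: debit+=371
Txn 3: debit+=473
Txn 4: debit+=372
Txn 5: debit+=499
Txn 6: debit+=301
Txn 7: debit+=383
Txn 8: debit+=141
Total debits = 2942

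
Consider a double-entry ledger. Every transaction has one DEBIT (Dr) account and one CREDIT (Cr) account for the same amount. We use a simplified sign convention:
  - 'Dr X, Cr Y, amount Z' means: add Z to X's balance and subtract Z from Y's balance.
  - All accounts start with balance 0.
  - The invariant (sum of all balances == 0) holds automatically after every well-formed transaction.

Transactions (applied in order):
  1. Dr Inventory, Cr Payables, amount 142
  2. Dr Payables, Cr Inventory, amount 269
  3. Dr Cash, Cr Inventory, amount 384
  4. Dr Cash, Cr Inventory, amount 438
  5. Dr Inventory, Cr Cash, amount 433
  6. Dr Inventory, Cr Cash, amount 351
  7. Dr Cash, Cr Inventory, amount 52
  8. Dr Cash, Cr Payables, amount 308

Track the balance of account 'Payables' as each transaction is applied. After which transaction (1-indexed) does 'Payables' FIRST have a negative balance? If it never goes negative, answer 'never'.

After txn 1: Payables=-142

Answer: 1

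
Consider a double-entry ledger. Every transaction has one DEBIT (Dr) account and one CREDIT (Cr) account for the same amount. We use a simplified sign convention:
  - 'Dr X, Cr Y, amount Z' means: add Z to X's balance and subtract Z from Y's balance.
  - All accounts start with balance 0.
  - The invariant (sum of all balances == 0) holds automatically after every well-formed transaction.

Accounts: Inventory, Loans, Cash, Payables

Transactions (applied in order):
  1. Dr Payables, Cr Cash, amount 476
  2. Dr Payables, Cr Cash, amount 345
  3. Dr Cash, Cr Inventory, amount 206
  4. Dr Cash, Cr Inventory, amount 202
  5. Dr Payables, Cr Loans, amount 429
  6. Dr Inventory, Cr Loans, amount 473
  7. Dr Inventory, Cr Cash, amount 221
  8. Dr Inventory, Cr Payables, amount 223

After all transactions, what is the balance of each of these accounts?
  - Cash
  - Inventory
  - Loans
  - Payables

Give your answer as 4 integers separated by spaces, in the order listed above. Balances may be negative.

After txn 1 (Dr Payables, Cr Cash, amount 476): Cash=-476 Payables=476
After txn 2 (Dr Payables, Cr Cash, amount 345): Cash=-821 Payables=821
After txn 3 (Dr Cash, Cr Inventory, amount 206): Cash=-615 Inventory=-206 Payables=821
After txn 4 (Dr Cash, Cr Inventory, amount 202): Cash=-413 Inventory=-408 Payables=821
After txn 5 (Dr Payables, Cr Loans, amount 429): Cash=-413 Inventory=-408 Loans=-429 Payables=1250
After txn 6 (Dr Inventory, Cr Loans, amount 473): Cash=-413 Inventory=65 Loans=-902 Payables=1250
After txn 7 (Dr Inventory, Cr Cash, amount 221): Cash=-634 Inventory=286 Loans=-902 Payables=1250
After txn 8 (Dr Inventory, Cr Payables, amount 223): Cash=-634 Inventory=509 Loans=-902 Payables=1027

Answer: -634 509 -902 1027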